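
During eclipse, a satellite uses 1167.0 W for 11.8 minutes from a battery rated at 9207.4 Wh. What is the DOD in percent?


E_used = P * t / 60 = 1167.0 * 11.8 / 60 = 229.5100 Wh
DOD = E_used / E_total * 100 = 229.5100 / 9207.4 * 100
DOD = 2.4927 %

2.4927 %


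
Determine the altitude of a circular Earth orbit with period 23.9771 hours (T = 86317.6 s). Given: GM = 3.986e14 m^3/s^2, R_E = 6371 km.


T = 86317.6 s
r = (mu*T^2/(4*pi^2))^(1/3) = (3.986e14 * 86317.6^2 / (4*pi^2))^(1/3)
r = 4.2214219e+07 m = 42214.2188 km
alt = r - R_E = 42214.2188 - 6371 = 35843.2188 km

35843.2188 km


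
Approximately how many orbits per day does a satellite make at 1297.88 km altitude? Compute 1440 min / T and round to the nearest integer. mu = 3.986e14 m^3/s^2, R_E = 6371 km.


r = 7.66888e+06 m
T = 2*pi*sqrt(r^3/mu) = 6683.5797 s = 111.3930 min
revs/day = 1440 / 111.3930 = 12.9272
Rounded: 13 revolutions per day

13 revolutions per day


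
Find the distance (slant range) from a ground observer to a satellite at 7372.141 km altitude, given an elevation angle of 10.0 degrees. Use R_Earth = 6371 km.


h = 7372.141 km, el = 10.0 deg
d = -R_E*sin(el) + sqrt((R_E*sin(el))^2 + 2*R_E*h + h^2)
d = -6371.0000*sin(0.1745329) + sqrt((6371.0000*0.1736482)^2 + 2*6371.0000*7372.141 + 7372.141^2)
d = 11121.0425 km

11121.0425 km


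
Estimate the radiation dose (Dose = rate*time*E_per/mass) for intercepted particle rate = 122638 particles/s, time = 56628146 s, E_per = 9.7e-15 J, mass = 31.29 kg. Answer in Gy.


Total energy deposited = rate * time * E_per
  = 122638 * 56628146 * 9.7e-15 = 0.0673642 J
Dose = E_total / mass = 0.0673642 / 31.29
Dose = 0.002152899 Gy

0.0022 Gy


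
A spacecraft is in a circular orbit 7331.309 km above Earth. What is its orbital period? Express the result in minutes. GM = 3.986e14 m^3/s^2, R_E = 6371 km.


r = 13702.3090 km = 1.3702309e+07 m
T = 2*pi*sqrt(r^3/mu) = 2*pi*sqrt(2.5726533e+21 / 3.986e14)
T = 15962.5348 s = 266.0422 min

266.0422 minutes


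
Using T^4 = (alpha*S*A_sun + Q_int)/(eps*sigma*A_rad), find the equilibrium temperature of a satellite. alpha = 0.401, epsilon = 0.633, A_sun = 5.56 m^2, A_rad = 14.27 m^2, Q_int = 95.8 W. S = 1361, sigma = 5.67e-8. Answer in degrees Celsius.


Numerator = alpha*S*A_sun + Q_int = 0.401*1361*5.56 + 95.8 = 3130.2312 W
Denominator = eps*sigma*A_rad = 0.633*5.67e-8*14.27 = 5.12166e-07 W/K^4
T^4 = 6.1117512e+09 K^4
T = 279.6027 K = 6.4527 C

6.4527 degrees Celsius


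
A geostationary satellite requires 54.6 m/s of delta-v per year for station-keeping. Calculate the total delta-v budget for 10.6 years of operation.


dV = rate * years = 54.6 * 10.6
dV = 578.7600 m/s

578.7600 m/s


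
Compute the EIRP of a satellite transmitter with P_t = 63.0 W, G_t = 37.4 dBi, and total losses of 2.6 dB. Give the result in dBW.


Pt = 63.0 W = 17.9934 dBW
EIRP = Pt_dBW + Gt - losses = 17.9934 + 37.4 - 2.6 = 52.7934 dBW

52.7934 dBW


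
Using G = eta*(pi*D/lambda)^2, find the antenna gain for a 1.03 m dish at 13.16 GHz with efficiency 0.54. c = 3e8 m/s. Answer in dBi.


lambda = c/f = 3e8 / 1.316e+10 = 0.02279635 m
G = eta*(pi*D/lambda)^2 = 0.54*(pi*1.03/0.02279635)^2
G = 10880.2086 (linear)
G = 10*log10(10880.2086) = 40.3664 dBi

40.3664 dBi


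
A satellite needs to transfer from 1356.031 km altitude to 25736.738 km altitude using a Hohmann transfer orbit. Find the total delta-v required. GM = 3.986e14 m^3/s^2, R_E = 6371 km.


r1 = 7727.0310 km = 7.727031e+06 m
r2 = 32107.7380 km = 3.2107738e+07 m
dv1 = sqrt(mu/r1)*(sqrt(2*r2/(r1+r2)) - 1) = 1936.8001 m/s
dv2 = sqrt(mu/r2)*(1 - sqrt(2*r1/(r1+r2))) = 1328.8221 m/s
total dv = |dv1| + |dv2| = 1936.8001 + 1328.8221 = 3265.6222 m/s = 3.2656 km/s

3.2656 km/s


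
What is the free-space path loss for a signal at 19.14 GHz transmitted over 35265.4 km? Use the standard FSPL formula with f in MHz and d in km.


f = 19.14 GHz = 19140.0000 MHz
d = 35265.4 km
FSPL = 32.44 + 20*log10(19140.0000) + 20*log10(35265.4)
FSPL = 32.44 + 85.6388 + 90.9470
FSPL = 209.0258 dB

209.0258 dB


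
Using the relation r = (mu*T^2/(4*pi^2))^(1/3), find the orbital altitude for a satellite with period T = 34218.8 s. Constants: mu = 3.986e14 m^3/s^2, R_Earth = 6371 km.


T = 34218.8 s
r = (mu*T^2/(4*pi^2))^(1/3) = (3.986e14 * 34218.8^2 / (4*pi^2))^(1/3)
r = 2.2780803e+07 m = 22780.8034 km
alt = r - R_E = 22780.8034 - 6371 = 16409.8034 km

16409.8034 km


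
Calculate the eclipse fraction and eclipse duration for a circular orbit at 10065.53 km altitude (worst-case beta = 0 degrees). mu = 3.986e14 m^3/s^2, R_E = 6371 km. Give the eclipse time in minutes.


r = 16436.5300 km
T = 349.5225 min
Eclipse fraction = arcsin(R_E/r)/pi = arcsin(6371.0000/16436.5300)/pi
= arcsin(0.3876122)/pi = 0.1267
Eclipse duration = 0.1267 * 349.5225 = 44.2845 min

44.2845 minutes


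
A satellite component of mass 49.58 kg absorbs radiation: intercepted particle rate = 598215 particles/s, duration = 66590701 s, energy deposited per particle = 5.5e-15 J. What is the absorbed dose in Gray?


Total energy deposited = rate * time * E_per
  = 598215 * 66590701 * 5.5e-15 = 0.2190956 J
Dose = E_total / mass = 0.2190956 / 49.58
Dose = 0.004419031 Gy

0.0044 Gy


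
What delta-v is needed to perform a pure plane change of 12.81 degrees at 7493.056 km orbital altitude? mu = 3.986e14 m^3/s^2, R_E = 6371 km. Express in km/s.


r = 13864.0560 km = 1.3864056e+07 m
V = sqrt(mu/r) = 5361.9591 m/s
di = 12.81 deg = 0.2235767 rad
dV = 2*V*sin(di/2) = 2*5361.9591*sin(0.1117883)
dV = 1196.3137 m/s = 1.1963 km/s

1.1963 km/s


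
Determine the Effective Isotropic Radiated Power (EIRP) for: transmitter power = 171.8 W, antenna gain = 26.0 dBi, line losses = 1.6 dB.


Pt = 171.8 W = 22.3502 dBW
EIRP = Pt_dBW + Gt - losses = 22.3502 + 26.0 - 1.6 = 46.7502 dBW

46.7502 dBW


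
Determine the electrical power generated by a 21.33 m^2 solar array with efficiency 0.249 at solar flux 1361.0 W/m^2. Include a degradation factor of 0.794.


P = area * eta * S * degradation
P = 21.33 * 0.249 * 1361.0 * 0.794
P = 5739.4309 W

5739.4309 W


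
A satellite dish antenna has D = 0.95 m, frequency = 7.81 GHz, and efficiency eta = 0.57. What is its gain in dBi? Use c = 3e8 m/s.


lambda = c/f = 3e8 / 7.81e+09 = 0.03841229 m
G = eta*(pi*D/lambda)^2 = 0.57*(pi*0.95/0.03841229)^2
G = 3440.9738 (linear)
G = 10*log10(3440.9738) = 35.3668 dBi

35.3668 dBi


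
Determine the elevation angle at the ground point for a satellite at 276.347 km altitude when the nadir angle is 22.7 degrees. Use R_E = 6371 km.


r = R_E + alt = 6647.3470 km
Law of sines in the satellite / Earth-center / ground-point triangle:
  sin(nadir)/R_E = sin(90 + el)/r  =>  cos(el) = (r/R_E)*sin(nadir)
cos(el) = (6647.3470 / 6371.0000) * sin(22.7 deg) = 0.402645
el = arccos(0.402645) = 66.2564 deg
(Earth-central angle = 90 - nadir - el = 1.0436 deg)

66.2564 degrees


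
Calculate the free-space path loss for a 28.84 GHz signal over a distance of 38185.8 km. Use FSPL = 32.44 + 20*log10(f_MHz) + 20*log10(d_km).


f = 28.84 GHz = 28840.0000 MHz
d = 38185.8 km
FSPL = 32.44 + 20*log10(28840.0000) + 20*log10(38185.8)
FSPL = 32.44 + 89.1999 + 91.6380
FSPL = 213.2779 dB

213.2779 dB


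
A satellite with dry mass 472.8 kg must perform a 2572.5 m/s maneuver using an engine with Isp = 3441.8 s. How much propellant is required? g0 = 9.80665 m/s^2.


ve = Isp * g0 = 3441.8 * 9.80665 = 33752.527970 m/s
mass ratio = exp(dv/ve) = exp(2572.5/33752.527970) = 1.07919621
m_prop = m_dry * (mr - 1) = 472.8 * (1.07919621 - 1)
m_prop = 37.4440 kg

37.4440 kg


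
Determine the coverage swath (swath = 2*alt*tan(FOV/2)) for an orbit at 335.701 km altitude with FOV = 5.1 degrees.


FOV = 5.1 deg = 0.08901179 rad
swath = 2 * alt * tan(FOV/2) = 2 * 335.701 * tan(0.0445059)
swath = 2 * 335.701 * 0.0445353
swath = 29.9011 km

29.9011 km


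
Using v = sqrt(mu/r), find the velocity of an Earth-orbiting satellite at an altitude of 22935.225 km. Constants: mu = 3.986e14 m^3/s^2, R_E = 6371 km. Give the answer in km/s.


r = R_E + alt = 6371.0 + 22935.225 = 29306.2250 km = 2.9306225e+07 m
v = sqrt(mu/r) = sqrt(3.986e14 / 2.9306225e+07) = 3687.9813 m/s = 3.6880 km/s

3.6880 km/s


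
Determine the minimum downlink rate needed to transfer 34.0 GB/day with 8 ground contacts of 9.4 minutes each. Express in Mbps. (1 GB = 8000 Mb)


total contact time = 8 * 9.4 * 60 = 4512.0000 s
data = 34.0 GB = 272000.0000 Mb
rate = 272000.0000 / 4512.0000 = 60.2837 Mbps

60.2837 Mbps


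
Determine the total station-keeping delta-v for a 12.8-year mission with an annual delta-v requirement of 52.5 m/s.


dV = rate * years = 52.5 * 12.8
dV = 672.0000 m/s

672.0000 m/s


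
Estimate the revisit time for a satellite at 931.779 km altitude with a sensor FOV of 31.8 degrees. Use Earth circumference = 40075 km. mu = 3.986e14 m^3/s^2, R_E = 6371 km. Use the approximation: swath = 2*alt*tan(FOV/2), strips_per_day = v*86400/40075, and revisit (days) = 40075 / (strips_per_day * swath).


swath = 2*931.779*tan(0.2775074) = 530.8485 km
v = sqrt(mu/r) = 7387.9606 m/s = 7.3880 km/s
strips/day = v*86400/40075 = 7.3880*86400/40075 = 15.9281
coverage/day = strips * swath = 15.9281 * 530.8485 = 8455.4231 km
revisit = 40075 / 8455.4231 = 4.7396 days

4.7396 days


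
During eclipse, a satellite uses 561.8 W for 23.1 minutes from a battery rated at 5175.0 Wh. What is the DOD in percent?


E_used = P * t / 60 = 561.8 * 23.1 / 60 = 216.2930 Wh
DOD = E_used / E_total * 100 = 216.2930 / 5175.0 * 100
DOD = 4.1796 %

4.1796 %


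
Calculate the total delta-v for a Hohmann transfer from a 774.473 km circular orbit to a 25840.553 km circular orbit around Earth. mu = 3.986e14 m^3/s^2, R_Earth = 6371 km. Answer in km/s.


r1 = 7145.4730 km = 7.145473e+06 m
r2 = 32211.5530 km = 3.2211553e+07 m
dv1 = sqrt(mu/r1)*(sqrt(2*r2/(r1+r2)) - 1) = 2086.8675 m/s
dv2 = sqrt(mu/r2)*(1 - sqrt(2*r1/(r1+r2))) = 1397.9946 m/s
total dv = |dv1| + |dv2| = 2086.8675 + 1397.9946 = 3484.8621 m/s = 3.4849 km/s

3.4849 km/s


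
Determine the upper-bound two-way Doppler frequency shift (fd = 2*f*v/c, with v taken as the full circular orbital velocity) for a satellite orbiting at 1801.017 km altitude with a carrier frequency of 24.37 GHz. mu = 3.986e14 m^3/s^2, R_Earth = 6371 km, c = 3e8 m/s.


r = 8.172017e+06 m
v = sqrt(mu/r) = 6983.9966 m/s (worst-case radial velocity)
f = 24.37 GHz = 2.437e+10 Hz
fd = 2*f*v/c = 2*2.437e+10*6983.9966/3.0e+08
fd = 1.1346666e+06 Hz

1.1347e+06 Hz


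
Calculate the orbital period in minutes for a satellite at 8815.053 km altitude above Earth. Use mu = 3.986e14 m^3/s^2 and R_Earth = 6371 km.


r = 15186.0530 km = 1.5186053e+07 m
T = 2*pi*sqrt(r^3/mu) = 2*pi*sqrt(3.5021499e+21 / 3.986e14)
T = 18624.2412 s = 310.4040 min

310.4040 minutes


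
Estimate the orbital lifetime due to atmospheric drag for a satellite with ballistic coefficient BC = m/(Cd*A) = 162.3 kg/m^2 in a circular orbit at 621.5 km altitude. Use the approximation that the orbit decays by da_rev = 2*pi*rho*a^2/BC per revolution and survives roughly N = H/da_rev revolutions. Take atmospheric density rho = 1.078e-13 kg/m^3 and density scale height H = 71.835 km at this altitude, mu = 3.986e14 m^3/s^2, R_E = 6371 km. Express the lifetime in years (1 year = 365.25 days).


a = R_E + alt = 6992.5000 km = 6.9925e+06 m
da_rev = 2*pi*rho*a^2/BC = 2*pi*1.078e-13*(6.9925e+06)^2/162.3 = 0.204053975 m per revolution
N = H/da_rev = 71835.0000 m / 0.204053975 m = 352039.2091 revolutions
P = 2*pi*sqrt(a^3/mu) = 5819.1551 s
lifetime = N*P = 352039.2091 * 5819.1551 = 2.0485708e+09 s = 23710.3098 days
years = 23710.3098 / 365.25 = 64.9153 years

64.9153 years


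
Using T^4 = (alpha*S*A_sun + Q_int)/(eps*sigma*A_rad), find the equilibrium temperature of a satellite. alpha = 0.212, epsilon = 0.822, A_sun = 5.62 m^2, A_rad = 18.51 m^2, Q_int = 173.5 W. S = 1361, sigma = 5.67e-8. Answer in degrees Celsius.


Numerator = alpha*S*A_sun + Q_int = 0.212*1361*5.62 + 173.5 = 1795.0498 W
Denominator = eps*sigma*A_rad = 0.822*5.67e-8*18.51 = 8.6270297e-07 W/K^4
T^4 = 2.0807275e+09 K^4
T = 213.5767 K = -59.5733 C

-59.5733 degrees Celsius


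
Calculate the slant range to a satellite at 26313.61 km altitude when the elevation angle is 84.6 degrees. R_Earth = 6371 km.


h = 26313.61 km, el = 84.6 deg
d = -R_E*sin(el) + sqrt((R_E*sin(el))^2 + 2*R_E*h + h^2)
d = -6371.0000*sin(1.4765) + sqrt((6371.0000*0.995562)^2 + 2*6371.0000*26313.61 + 26313.61^2)
d = 26336.3851 km

26336.3851 km


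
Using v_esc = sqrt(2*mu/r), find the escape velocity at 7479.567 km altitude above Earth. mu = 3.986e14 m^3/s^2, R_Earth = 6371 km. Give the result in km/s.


r = 6371.0 + 7479.567 = 13850.5670 km = 1.3850567e+07 m
v_esc = sqrt(2*mu/r) = sqrt(2*3.986e14 / 1.3850567e+07)
v_esc = 7586.6469 m/s = 7.5866 km/s

7.5866 km/s


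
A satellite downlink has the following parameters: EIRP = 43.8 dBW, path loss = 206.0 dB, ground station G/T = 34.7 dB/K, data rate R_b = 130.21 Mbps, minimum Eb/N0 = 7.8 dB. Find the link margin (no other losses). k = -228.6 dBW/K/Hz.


C/N0 = EIRP - FSPL + G/T - k = 43.8 - 206.0 + 34.7 - (-228.6)
C/N0 = 101.1000 dB-Hz
R_b = 130.21 Mbps = 1.3021e+08 bps -> 10*log10(R_b) = 81.1464 dB-Hz
Eb/N0 = C/N0 - 10*log10(R_b) = 101.1000 - 81.1464 = 19.9536 dB
Margin = Eb/N0 - Eb/N0_req = 19.9536 - 7.8 = 12.1536 dB (link closes)

12.1536 dB


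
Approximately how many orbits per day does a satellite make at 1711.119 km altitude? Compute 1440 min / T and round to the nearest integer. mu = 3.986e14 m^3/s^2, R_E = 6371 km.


r = 8.082119e+06 m
T = 2*pi*sqrt(r^3/mu) = 7231.0120 s = 120.5169 min
revs/day = 1440 / 120.5169 = 11.9485
Rounded: 12 revolutions per day

12 revolutions per day


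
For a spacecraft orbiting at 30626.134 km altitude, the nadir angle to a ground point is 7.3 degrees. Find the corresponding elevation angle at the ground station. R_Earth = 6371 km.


r = R_E + alt = 36997.1340 km
Law of sines in the satellite / Earth-center / ground-point triangle:
  sin(nadir)/R_E = sin(90 + el)/r  =>  cos(el) = (r/R_E)*sin(nadir)
cos(el) = (36997.1340 / 6371.0000) * sin(7.3 deg) = 0.7378789
el = arccos(0.7378789) = 42.4490 deg
(Earth-central angle = 90 - nadir - el = 40.2510 deg)

42.4490 degrees


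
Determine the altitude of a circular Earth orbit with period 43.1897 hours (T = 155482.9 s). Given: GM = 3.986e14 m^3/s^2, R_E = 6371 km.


T = 155482.9 s
r = (mu*T^2/(4*pi^2))^(1/3) = (3.986e14 * 155482.9^2 / (4*pi^2))^(1/3)
r = 6.2495336e+07 m = 62495.3360 km
alt = r - R_E = 62495.3360 - 6371 = 56124.3360 km

56124.3360 km


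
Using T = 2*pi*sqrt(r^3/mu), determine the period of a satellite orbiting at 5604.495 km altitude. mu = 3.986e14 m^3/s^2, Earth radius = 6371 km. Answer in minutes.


r = 11975.4950 km = 1.1975495e+07 m
T = 2*pi*sqrt(r^3/mu) = 2*pi*sqrt(1.7174354e+21 / 3.986e14)
T = 13042.2173 s = 217.3703 min

217.3703 minutes


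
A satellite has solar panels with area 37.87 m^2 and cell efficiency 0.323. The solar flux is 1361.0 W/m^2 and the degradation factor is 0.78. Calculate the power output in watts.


P = area * eta * S * degradation
P = 37.87 * 0.323 * 1361.0 * 0.78
P = 12985.2572 W

12985.2572 W


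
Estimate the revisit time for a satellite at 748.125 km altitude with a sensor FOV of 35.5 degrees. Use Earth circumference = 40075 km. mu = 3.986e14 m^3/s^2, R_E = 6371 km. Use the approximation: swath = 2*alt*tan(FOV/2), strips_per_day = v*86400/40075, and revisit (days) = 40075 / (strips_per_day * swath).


swath = 2*748.125*tan(0.3097959) = 478.9534 km
v = sqrt(mu/r) = 7482.6484 m/s = 7.4826 km/s
strips/day = v*86400/40075 = 7.4826*86400/40075 = 16.1323
coverage/day = strips * swath = 16.1323 * 478.9534 = 7726.6068 km
revisit = 40075 / 7726.6068 = 5.1866 days

5.1866 days


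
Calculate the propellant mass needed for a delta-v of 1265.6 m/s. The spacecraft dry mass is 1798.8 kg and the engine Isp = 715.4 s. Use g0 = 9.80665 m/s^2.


ve = Isp * g0 = 715.4 * 9.80665 = 7015.677410 m/s
mass ratio = exp(dv/ve) = exp(1265.6/7015.677410) = 1.19769153
m_prop = m_dry * (mr - 1) = 1798.8 * (1.19769153 - 1)
m_prop = 355.6075 kg

355.6075 kg


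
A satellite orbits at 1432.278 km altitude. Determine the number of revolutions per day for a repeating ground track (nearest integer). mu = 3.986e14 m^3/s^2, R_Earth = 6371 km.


r = 7.803278e+06 m
T = 2*pi*sqrt(r^3/mu) = 6860.0430 s = 114.3341 min
revs/day = 1440 / 114.3341 = 12.5947
Rounded: 13 revolutions per day

13 revolutions per day


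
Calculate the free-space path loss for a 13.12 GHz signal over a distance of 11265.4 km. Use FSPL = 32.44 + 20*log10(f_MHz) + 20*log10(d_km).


f = 13.12 GHz = 13120.0000 MHz
d = 11265.4 km
FSPL = 32.44 + 20*log10(13120.0000) + 20*log10(11265.4)
FSPL = 32.44 + 82.3587 + 81.0349
FSPL = 195.8336 dB

195.8336 dB


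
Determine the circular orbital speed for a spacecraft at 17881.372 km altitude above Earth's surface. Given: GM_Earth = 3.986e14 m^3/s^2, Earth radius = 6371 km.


r = R_E + alt = 6371.0 + 17881.372 = 24252.3720 km = 2.4252372e+07 m
v = sqrt(mu/r) = sqrt(3.986e14 / 2.4252372e+07) = 4054.0727 m/s = 4.0541 km/s

4.0541 km/s


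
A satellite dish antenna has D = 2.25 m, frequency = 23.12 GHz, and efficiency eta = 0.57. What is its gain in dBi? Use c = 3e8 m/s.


lambda = c/f = 3e8 / 2.312e+10 = 0.01297578 m
G = eta*(pi*D/lambda)^2 = 0.57*(pi*2.25/0.01297578)^2
G = 169150.3058 (linear)
G = 10*log10(169150.3058) = 52.2827 dBi

52.2827 dBi


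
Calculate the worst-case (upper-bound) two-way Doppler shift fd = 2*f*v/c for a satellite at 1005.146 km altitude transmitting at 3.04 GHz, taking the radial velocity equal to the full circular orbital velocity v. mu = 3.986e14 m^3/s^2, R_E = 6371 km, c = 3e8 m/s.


r = 7.376146e+06 m
v = sqrt(mu/r) = 7351.1265 m/s (worst-case radial velocity)
f = 3.04 GHz = 3.04e+09 Hz
fd = 2*f*v/c = 2*3.04e+09*7351.1265/3.0e+08
fd = 148982.8300 Hz

148982.8300 Hz


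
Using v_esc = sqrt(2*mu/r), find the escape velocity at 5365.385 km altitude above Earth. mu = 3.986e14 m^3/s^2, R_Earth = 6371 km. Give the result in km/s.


r = 6371.0 + 5365.385 = 11736.3850 km = 1.1736385e+07 m
v_esc = sqrt(2*mu/r) = sqrt(2*3.986e14 / 1.1736385e+07)
v_esc = 8241.6937 m/s = 8.2417 km/s

8.2417 km/s


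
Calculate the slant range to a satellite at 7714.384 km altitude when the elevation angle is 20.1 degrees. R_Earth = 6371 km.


h = 7714.384 km, el = 20.1 deg
d = -R_E*sin(el) + sqrt((R_E*sin(el))^2 + 2*R_E*h + h^2)
d = -6371.0000*sin(0.3508112) + sqrt((6371.0000*0.3436597)^2 + 2*6371.0000*7714.384 + 7714.384^2)
d = 10562.0977 km

10562.0977 km


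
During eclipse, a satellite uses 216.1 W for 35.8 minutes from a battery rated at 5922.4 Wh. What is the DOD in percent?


E_used = P * t / 60 = 216.1 * 35.8 / 60 = 128.9397 Wh
DOD = E_used / E_total * 100 = 128.9397 / 5922.4 * 100
DOD = 2.1772 %

2.1772 %


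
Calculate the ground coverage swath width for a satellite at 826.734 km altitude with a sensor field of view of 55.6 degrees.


FOV = 55.6 deg = 0.9704031 rad
swath = 2 * alt * tan(FOV/2) = 2 * 826.734 * tan(0.4852015)
swath = 2 * 826.734 * 0.5272402
swath = 871.7748 km

871.7748 km


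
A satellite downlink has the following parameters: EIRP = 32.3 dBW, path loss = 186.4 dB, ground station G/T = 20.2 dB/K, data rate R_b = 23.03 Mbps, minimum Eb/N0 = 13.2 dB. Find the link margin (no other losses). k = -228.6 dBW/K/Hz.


C/N0 = EIRP - FSPL + G/T - k = 32.3 - 186.4 + 20.2 - (-228.6)
C/N0 = 94.7000 dB-Hz
R_b = 23.03 Mbps = 2.303e+07 bps -> 10*log10(R_b) = 73.6229 dB-Hz
Eb/N0 = C/N0 - 10*log10(R_b) = 94.7000 - 73.6229 = 21.0771 dB
Margin = Eb/N0 - Eb/N0_req = 21.0771 - 13.2 = 7.8771 dB (link closes)

7.8771 dB


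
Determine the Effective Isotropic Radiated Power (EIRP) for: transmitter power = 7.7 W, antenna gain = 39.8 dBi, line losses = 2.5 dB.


Pt = 7.7 W = 8.8649 dBW
EIRP = Pt_dBW + Gt - losses = 8.8649 + 39.8 - 2.5 = 46.1649 dBW

46.1649 dBW


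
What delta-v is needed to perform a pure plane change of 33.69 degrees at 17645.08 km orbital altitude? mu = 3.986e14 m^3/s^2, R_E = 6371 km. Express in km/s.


r = 24016.0800 km = 2.401608e+07 m
V = sqrt(mu/r) = 4073.9677 m/s
di = 33.69 deg = 0.5880014 rad
dV = 2*V*sin(di/2) = 2*4073.9677*sin(0.2940007)
dV = 2361.1380 m/s = 2.3611 km/s

2.3611 km/s


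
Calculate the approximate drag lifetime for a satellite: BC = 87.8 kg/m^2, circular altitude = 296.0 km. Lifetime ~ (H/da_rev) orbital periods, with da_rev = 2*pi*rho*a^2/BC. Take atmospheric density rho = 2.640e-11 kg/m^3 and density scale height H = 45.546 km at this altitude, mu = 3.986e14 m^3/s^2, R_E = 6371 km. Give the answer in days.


a = R_E + alt = 6667.0000 km = 6.667e+06 m
da_rev = 2*pi*rho*a^2/BC = 2*pi*2.640e-11*(6.667e+06)^2/87.8 = 83.975034 m per revolution
N = H/da_rev = 45546.0000 m / 83.975034 m = 542.3755 revolutions
P = 2*pi*sqrt(a^3/mu) = 5417.5996 s
lifetime = N*P = 542.3755 * 5417.5996 = 2.9383732e+06 s = 34.0089 days

34.0089 days


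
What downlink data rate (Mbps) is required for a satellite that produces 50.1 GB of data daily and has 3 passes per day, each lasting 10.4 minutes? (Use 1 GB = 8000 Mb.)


total contact time = 3 * 10.4 * 60 = 1872.0000 s
data = 50.1 GB = 400800.0000 Mb
rate = 400800.0000 / 1872.0000 = 214.1026 Mbps

214.1026 Mbps


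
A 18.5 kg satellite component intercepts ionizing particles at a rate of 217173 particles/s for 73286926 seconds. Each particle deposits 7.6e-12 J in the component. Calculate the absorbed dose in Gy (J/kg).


Total energy deposited = rate * time * E_per
  = 217173 * 73286926 * 7.6e-12 = 120.9612 J
Dose = E_total / mass = 120.9612 / 18.5
Dose = 6.5384 Gy

6.5384 Gy


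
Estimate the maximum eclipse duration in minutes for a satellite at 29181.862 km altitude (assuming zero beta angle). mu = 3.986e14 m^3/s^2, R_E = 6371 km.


r = 35552.8620 km
T = 1111.9156 min
Eclipse fraction = arcsin(R_E/r)/pi = arcsin(6371.0000/35552.8620)/pi
= arcsin(0.179198)/pi = 0.05735026
Eclipse duration = 0.05735026 * 1111.9156 = 63.7686 min

63.7686 minutes


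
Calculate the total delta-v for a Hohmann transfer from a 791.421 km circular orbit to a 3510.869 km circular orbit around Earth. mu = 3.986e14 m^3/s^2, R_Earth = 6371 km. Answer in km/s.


r1 = 7162.4210 km = 7.162421e+06 m
r2 = 9881.8690 km = 9.881869e+06 m
dv1 = sqrt(mu/r1)*(sqrt(2*r2/(r1+r2)) - 1) = 573.1136 m/s
dv2 = sqrt(mu/r2)*(1 - sqrt(2*r1/(r1+r2))) = 528.6683 m/s
total dv = |dv1| + |dv2| = 573.1136 + 528.6683 = 1101.7819 m/s = 1.1018 km/s

1.1018 km/s


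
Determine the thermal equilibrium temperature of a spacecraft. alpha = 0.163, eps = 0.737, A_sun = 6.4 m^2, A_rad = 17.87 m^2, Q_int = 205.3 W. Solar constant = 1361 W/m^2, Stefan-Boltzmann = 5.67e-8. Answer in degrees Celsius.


Numerator = alpha*S*A_sun + Q_int = 0.163*1361*6.4 + 205.3 = 1625.0952 W
Denominator = eps*sigma*A_rad = 0.737*5.67e-8*17.87 = 7.4674977e-07 W/K^4
T^4 = 2.1762246e+09 K^4
T = 215.9862 K = -57.1638 C

-57.1638 degrees Celsius


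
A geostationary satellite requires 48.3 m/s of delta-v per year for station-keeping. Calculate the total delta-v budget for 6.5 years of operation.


dV = rate * years = 48.3 * 6.5
dV = 313.9500 m/s

313.9500 m/s


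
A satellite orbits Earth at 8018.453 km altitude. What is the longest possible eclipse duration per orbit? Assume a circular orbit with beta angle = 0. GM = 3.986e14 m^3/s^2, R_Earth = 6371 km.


r = 14389.4530 km
T = 286.3033 min
Eclipse fraction = arcsin(R_E/r)/pi = arcsin(6371.0000/14389.4530)/pi
= arcsin(0.4427548)/pi = 0.1459988
Eclipse duration = 0.1459988 * 286.3033 = 41.7999 min

41.7999 minutes


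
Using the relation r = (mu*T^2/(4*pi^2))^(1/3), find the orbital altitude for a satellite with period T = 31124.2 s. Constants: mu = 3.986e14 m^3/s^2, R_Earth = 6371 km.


T = 31124.2 s
r = (mu*T^2/(4*pi^2))^(1/3) = (3.986e14 * 31124.2^2 / (4*pi^2))^(1/3)
r = 2.1385758e+07 m = 21385.7581 km
alt = r - R_E = 21385.7581 - 6371 = 15014.7581 km

15014.7581 km


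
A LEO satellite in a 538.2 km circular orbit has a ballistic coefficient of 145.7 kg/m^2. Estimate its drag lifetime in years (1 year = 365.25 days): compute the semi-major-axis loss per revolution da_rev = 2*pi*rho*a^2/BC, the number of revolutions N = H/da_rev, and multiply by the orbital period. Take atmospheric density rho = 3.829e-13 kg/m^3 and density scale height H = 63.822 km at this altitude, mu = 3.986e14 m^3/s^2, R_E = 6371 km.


a = R_E + alt = 6909.2000 km = 6.9092e+06 m
da_rev = 2*pi*rho*a^2/BC = 2*pi*3.829e-13*(6.9092e+06)^2/145.7 = 0.788244976 m per revolution
N = H/da_rev = 63822.0000 m / 0.788244976 m = 80967.2144 revolutions
P = 2*pi*sqrt(a^3/mu) = 5715.4821 s
lifetime = N*P = 80967.2144 * 5715.4821 = 4.6276666e+08 s = 5356.0956 days
years = 5356.0956 / 365.25 = 14.6642 years

14.6642 years


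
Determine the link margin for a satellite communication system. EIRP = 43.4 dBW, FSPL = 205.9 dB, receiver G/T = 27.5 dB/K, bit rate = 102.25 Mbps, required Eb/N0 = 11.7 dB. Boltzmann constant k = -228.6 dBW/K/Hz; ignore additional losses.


C/N0 = EIRP - FSPL + G/T - k = 43.4 - 205.9 + 27.5 - (-228.6)
C/N0 = 93.6000 dB-Hz
R_b = 102.25 Mbps = 1.0225e+08 bps -> 10*log10(R_b) = 80.0966 dB-Hz
Eb/N0 = C/N0 - 10*log10(R_b) = 93.6000 - 80.0966 = 13.5034 dB
Margin = Eb/N0 - Eb/N0_req = 13.5034 - 11.7 = 1.8034 dB (link closes)

1.8034 dB


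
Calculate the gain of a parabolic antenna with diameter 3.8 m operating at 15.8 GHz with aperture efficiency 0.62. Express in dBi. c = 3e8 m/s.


lambda = c/f = 3e8 / 1.58e+10 = 0.01898734 m
G = eta*(pi*D/lambda)^2 = 0.62*(pi*3.8/0.01898734)^2
G = 245092.6529 (linear)
G = 10*log10(245092.6529) = 53.8933 dBi

53.8933 dBi


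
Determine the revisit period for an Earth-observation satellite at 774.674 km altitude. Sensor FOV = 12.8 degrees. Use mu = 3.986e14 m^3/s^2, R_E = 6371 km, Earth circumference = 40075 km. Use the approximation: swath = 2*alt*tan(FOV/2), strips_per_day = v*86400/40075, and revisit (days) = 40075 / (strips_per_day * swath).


swath = 2*774.674*tan(0.1117011) = 173.7872 km
v = sqrt(mu/r) = 7468.7350 m/s = 7.4687 km/s
strips/day = v*86400/40075 = 7.4687*86400/40075 = 16.1023
coverage/day = strips * swath = 16.1023 * 173.7872 = 2798.3698 km
revisit = 40075 / 2798.3698 = 14.3208 days

14.3208 days


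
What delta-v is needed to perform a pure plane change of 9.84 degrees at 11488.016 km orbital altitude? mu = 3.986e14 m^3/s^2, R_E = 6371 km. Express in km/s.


r = 17859.0160 km = 1.7859016e+07 m
V = sqrt(mu/r) = 4724.3263 m/s
di = 9.84 deg = 0.1717404 rad
dV = 2*V*sin(di/2) = 2*4724.3263*sin(0.0858702)
dV = 810.3609 m/s = 0.8103609 km/s

0.8104 km/s


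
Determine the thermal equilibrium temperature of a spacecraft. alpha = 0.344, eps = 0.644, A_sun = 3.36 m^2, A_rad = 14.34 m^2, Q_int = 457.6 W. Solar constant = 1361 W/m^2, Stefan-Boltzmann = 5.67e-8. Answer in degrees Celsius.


Numerator = alpha*S*A_sun + Q_int = 0.344*1361*3.36 + 457.6 = 2030.6982 W
Denominator = eps*sigma*A_rad = 0.644*5.67e-8*14.34 = 5.2362223e-07 W/K^4
T^4 = 3.8781742e+09 K^4
T = 249.5496 K = -23.6004 C

-23.6004 degrees Celsius


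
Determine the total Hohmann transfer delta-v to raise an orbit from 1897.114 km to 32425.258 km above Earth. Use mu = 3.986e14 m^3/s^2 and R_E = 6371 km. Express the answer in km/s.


r1 = 8268.1140 km = 8.268114e+06 m
r2 = 38796.2580 km = 3.8796258e+07 m
dv1 = sqrt(mu/r1)*(sqrt(2*r2/(r1+r2)) - 1) = 1971.8694 m/s
dv2 = sqrt(mu/r2)*(1 - sqrt(2*r1/(r1+r2))) = 1305.3713 m/s
total dv = |dv1| + |dv2| = 1971.8694 + 1305.3713 = 3277.2407 m/s = 3.2772 km/s

3.2772 km/s


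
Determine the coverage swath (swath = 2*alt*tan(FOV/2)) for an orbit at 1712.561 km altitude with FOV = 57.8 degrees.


FOV = 57.8 deg = 1.0088 rad
swath = 2 * alt * tan(FOV/2) = 2 * 1712.561 * tan(0.5044002)
swath = 2 * 1712.561 * 0.5520297
swath = 1890.7689 km

1890.7689 km


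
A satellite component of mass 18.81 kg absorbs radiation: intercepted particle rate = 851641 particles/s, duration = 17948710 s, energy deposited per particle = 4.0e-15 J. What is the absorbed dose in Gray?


Total energy deposited = rate * time * E_per
  = 851641 * 17948710 * 4.0e-15 = 0.06114343 J
Dose = E_total / mass = 0.06114343 / 18.81
Dose = 0.003250581 Gy

0.0033 Gy


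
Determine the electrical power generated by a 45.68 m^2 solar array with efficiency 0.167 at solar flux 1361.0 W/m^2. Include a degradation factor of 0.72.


P = area * eta * S * degradation
P = 45.68 * 0.167 * 1361.0 * 0.72
P = 7475.3785 W

7475.3785 W


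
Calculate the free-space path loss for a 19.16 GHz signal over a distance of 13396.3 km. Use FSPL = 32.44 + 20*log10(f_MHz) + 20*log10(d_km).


f = 19.16 GHz = 19160.0000 MHz
d = 13396.3 km
FSPL = 32.44 + 20*log10(19160.0000) + 20*log10(13396.3)
FSPL = 32.44 + 85.6479 + 82.5397
FSPL = 200.6276 dB

200.6276 dB


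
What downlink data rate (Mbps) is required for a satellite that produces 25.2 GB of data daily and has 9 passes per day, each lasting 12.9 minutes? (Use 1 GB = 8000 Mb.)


total contact time = 9 * 12.9 * 60 = 6966.0000 s
data = 25.2 GB = 201600.0000 Mb
rate = 201600.0000 / 6966.0000 = 28.9406 Mbps

28.9406 Mbps


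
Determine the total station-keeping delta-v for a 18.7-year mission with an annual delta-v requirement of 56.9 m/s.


dV = rate * years = 56.9 * 18.7
dV = 1064.0300 m/s

1064.0300 m/s


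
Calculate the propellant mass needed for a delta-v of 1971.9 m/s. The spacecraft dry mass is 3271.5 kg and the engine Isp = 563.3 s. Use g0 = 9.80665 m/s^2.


ve = Isp * g0 = 563.3 * 9.80665 = 5524.085945 m/s
mass ratio = exp(dv/ve) = exp(1971.9/5524.085945) = 1.42898447
m_prop = m_dry * (mr - 1) = 3271.5 * (1.42898447 - 1)
m_prop = 1403.4227 kg

1403.4227 kg


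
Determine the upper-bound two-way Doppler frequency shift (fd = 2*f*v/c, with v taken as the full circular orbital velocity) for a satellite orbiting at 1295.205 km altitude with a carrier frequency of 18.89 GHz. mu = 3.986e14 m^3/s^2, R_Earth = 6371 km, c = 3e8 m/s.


r = 7.666205e+06 m
v = sqrt(mu/r) = 7210.7167 m/s (worst-case radial velocity)
f = 18.89 GHz = 1.889e+10 Hz
fd = 2*f*v/c = 2*1.889e+10*7210.7167/3.0e+08
fd = 908069.5897 Hz

908069.5897 Hz


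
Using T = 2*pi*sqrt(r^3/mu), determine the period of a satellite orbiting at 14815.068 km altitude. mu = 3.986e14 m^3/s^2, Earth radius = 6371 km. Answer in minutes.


r = 21186.0680 km = 2.1186068e+07 m
T = 2*pi*sqrt(r^3/mu) = 2*pi*sqrt(9.5093555e+21 / 3.986e14)
T = 30689.2846 s = 511.4881 min

511.4881 minutes


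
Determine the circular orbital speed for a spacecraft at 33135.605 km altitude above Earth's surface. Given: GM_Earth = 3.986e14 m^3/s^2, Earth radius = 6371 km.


r = R_E + alt = 6371.0 + 33135.605 = 39506.6050 km = 3.9506605e+07 m
v = sqrt(mu/r) = sqrt(3.986e14 / 3.9506605e+07) = 3176.3898 m/s = 3.1764 km/s

3.1764 km/s


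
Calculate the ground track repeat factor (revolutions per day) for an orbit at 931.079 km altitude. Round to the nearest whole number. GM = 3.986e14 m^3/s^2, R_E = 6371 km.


r = 7.302079e+06 m
T = 2*pi*sqrt(r^3/mu) = 6209.8486 s = 103.4975 min
revs/day = 1440 / 103.4975 = 13.9134
Rounded: 14 revolutions per day

14 revolutions per day


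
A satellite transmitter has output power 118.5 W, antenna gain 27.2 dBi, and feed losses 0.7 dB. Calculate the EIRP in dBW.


Pt = 118.5 W = 20.7372 dBW
EIRP = Pt_dBW + Gt - losses = 20.7372 + 27.2 - 0.7 = 47.2372 dBW

47.2372 dBW


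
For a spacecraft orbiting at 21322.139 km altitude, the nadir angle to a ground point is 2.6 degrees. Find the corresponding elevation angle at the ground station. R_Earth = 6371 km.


r = R_E + alt = 27693.1390 km
Law of sines in the satellite / Earth-center / ground-point triangle:
  sin(nadir)/R_E = sin(90 + el)/r  =>  cos(el) = (r/R_E)*sin(nadir)
cos(el) = (27693.1390 / 6371.0000) * sin(2.6 deg) = 0.1971815
el = arccos(0.1971815) = 78.6278 deg
(Earth-central angle = 90 - nadir - el = 8.7722 deg)

78.6278 degrees


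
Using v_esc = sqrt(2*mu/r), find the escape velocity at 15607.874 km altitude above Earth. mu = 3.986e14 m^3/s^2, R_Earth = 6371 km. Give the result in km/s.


r = 6371.0 + 15607.874 = 21978.8740 km = 2.1978874e+07 m
v_esc = sqrt(2*mu/r) = sqrt(2*3.986e14 / 2.1978874e+07)
v_esc = 6022.5571 m/s = 6.0226 km/s

6.0226 km/s


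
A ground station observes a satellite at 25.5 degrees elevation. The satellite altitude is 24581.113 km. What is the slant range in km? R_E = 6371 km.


h = 24581.113 km, el = 25.5 deg
d = -R_E*sin(el) + sqrt((R_E*sin(el))^2 + 2*R_E*h + h^2)
d = -6371.0000*sin(0.445059) + sqrt((6371.0000*0.4305111)^2 + 2*6371.0000*24581.113 + 24581.113^2)
d = 27670.4763 km

27670.4763 km


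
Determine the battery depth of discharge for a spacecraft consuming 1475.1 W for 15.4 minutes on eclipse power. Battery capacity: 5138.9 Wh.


E_used = P * t / 60 = 1475.1 * 15.4 / 60 = 378.6090 Wh
DOD = E_used / E_total * 100 = 378.6090 / 5138.9 * 100
DOD = 7.3675 %

7.3675 %


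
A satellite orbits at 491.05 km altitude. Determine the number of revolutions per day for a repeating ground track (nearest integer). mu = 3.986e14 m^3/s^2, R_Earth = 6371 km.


r = 6.86205e+06 m
T = 2*pi*sqrt(r^3/mu) = 5657.0763 s = 94.2846 min
revs/day = 1440 / 94.2846 = 15.2729
Rounded: 15 revolutions per day

15 revolutions per day


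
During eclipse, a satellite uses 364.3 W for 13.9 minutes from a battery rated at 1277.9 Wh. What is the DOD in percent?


E_used = P * t / 60 = 364.3 * 13.9 / 60 = 84.3962 Wh
DOD = E_used / E_total * 100 = 84.3962 / 1277.9 * 100
DOD = 6.6043 %

6.6043 %


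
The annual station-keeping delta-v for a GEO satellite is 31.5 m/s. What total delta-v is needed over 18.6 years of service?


dV = rate * years = 31.5 * 18.6
dV = 585.9000 m/s

585.9000 m/s


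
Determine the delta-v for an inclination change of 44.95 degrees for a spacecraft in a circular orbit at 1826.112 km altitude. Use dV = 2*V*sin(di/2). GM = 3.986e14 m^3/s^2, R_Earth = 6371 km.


r = 8197.1120 km = 8.197112e+06 m
V = sqrt(mu/r) = 6973.2978 m/s
di = 44.95 deg = 0.7845255 rad
dV = 2*V*sin(di/2) = 2*6973.2978*sin(0.3922627)
dV = 5331.5084 m/s = 5.3315 km/s

5.3315 km/s


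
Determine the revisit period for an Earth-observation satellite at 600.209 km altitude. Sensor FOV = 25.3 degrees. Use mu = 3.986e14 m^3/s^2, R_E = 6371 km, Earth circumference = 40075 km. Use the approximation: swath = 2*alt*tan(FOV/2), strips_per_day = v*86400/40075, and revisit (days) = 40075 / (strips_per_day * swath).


swath = 2*600.209*tan(0.2207842) = 269.4253 km
v = sqrt(mu/r) = 7561.6156 m/s = 7.5616 km/s
strips/day = v*86400/40075 = 7.5616*86400/40075 = 16.3025
coverage/day = strips * swath = 16.3025 * 269.4253 = 4392.3125 km
revisit = 40075 / 4392.3125 = 9.1239 days

9.1239 days


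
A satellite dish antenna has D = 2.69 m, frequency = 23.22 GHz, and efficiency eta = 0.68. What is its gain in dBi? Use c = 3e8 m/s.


lambda = c/f = 3e8 / 2.322e+10 = 0.0129199 m
G = eta*(pi*D/lambda)^2 = 0.68*(pi*2.69/0.0129199)^2
G = 290934.4431 (linear)
G = 10*log10(290934.4431) = 54.6380 dBi

54.6380 dBi


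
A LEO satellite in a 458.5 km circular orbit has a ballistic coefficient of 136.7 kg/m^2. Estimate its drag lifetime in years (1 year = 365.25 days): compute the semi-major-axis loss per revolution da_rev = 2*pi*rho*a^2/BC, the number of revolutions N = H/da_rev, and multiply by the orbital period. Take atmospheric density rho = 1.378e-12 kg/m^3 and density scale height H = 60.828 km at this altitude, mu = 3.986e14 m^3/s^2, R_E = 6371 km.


a = R_E + alt = 6829.5000 km = 6.8295e+06 m
da_rev = 2*pi*rho*a^2/BC = 2*pi*1.378e-12*(6.8295e+06)^2/136.7 = 2.954190 m per revolution
N = H/da_rev = 60828.0000 m / 2.954190 m = 20590.4172 revolutions
P = 2*pi*sqrt(a^3/mu) = 5616.8728 s
lifetime = N*P = 20590.4172 * 5616.8728 = 1.1565375e+08 s = 1338.5851 days
years = 1338.5851 / 365.25 = 3.6648 years

3.6648 years


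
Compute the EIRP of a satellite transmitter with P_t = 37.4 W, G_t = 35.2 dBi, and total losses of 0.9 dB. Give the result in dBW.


Pt = 37.4 W = 15.7287 dBW
EIRP = Pt_dBW + Gt - losses = 15.7287 + 35.2 - 0.9 = 50.0287 dBW

50.0287 dBW


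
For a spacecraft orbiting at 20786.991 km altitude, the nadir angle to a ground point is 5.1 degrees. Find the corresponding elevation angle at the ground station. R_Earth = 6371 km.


r = R_E + alt = 27157.9910 km
Law of sines in the satellite / Earth-center / ground-point triangle:
  sin(nadir)/R_E = sin(90 + el)/r  =>  cos(el) = (r/R_E)*sin(nadir)
cos(el) = (27157.9910 / 6371.0000) * sin(5.1 deg) = 0.3789343
el = arccos(0.3789343) = 67.7323 deg
(Earth-central angle = 90 - nadir - el = 17.1677 deg)

67.7323 degrees


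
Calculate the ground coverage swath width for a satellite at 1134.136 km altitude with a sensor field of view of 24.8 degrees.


FOV = 24.8 deg = 0.4328417 rad
swath = 2 * alt * tan(FOV/2) = 2 * 1134.136 * tan(0.2164208)
swath = 2 * 1134.136 * 0.2198643
swath = 498.7119 km

498.7119 km


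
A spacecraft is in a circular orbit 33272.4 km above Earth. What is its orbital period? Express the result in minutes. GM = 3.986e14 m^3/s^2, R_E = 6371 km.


r = 39643.4000 km = 3.96434e+07 m
T = 2*pi*sqrt(r^3/mu) = 2*pi*sqrt(6.2303534e+22 / 3.986e14)
T = 78553.8659 s = 1309.2311 min

1309.2311 minutes


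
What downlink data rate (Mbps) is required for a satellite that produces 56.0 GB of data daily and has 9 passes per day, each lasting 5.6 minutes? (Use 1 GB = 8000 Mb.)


total contact time = 9 * 5.6 * 60 = 3024.0000 s
data = 56.0 GB = 448000.0000 Mb
rate = 448000.0000 / 3024.0000 = 148.1481 Mbps

148.1481 Mbps


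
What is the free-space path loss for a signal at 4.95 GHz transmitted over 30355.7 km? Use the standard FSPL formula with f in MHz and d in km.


f = 4.95 GHz = 4950.0000 MHz
d = 30355.7 km
FSPL = 32.44 + 20*log10(4950.0000) + 20*log10(30355.7)
FSPL = 32.44 + 73.8921 + 89.6448
FSPL = 195.9769 dB

195.9769 dB


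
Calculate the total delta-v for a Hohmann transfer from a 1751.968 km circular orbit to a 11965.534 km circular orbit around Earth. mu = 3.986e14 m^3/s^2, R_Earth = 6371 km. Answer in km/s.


r1 = 8122.9680 km = 8.122968e+06 m
r2 = 18336.5340 km = 1.8336534e+07 m
dv1 = sqrt(mu/r1)*(sqrt(2*r2/(r1+r2)) - 1) = 1241.9128 m/s
dv2 = sqrt(mu/r2)*(1 - sqrt(2*r1/(r1+r2))) = 1009.0530 m/s
total dv = |dv1| + |dv2| = 1241.9128 + 1009.0530 = 2250.9657 m/s = 2.2510 km/s

2.2510 km/s


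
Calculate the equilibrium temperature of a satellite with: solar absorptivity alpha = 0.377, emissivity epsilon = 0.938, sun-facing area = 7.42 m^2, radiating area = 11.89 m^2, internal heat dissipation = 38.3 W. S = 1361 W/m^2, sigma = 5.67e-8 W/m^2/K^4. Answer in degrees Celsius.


Numerator = alpha*S*A_sun + Q_int = 0.377*1361*7.42 + 38.3 = 3845.4797 W
Denominator = eps*sigma*A_rad = 0.938*5.67e-8*11.89 = 6.3236489e-07 W/K^4
T^4 = 6.0811088e+09 K^4
T = 279.2516 K = 6.1016 C

6.1016 degrees Celsius


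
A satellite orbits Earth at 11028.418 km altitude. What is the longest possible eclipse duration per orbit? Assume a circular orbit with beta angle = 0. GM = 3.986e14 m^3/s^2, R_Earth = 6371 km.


r = 17399.4180 km
T = 380.6817 min
Eclipse fraction = arcsin(R_E/r)/pi = arcsin(6371.0000/17399.4180)/pi
= arcsin(0.3661617)/pi = 0.1193283
Eclipse duration = 0.1193283 * 380.6817 = 45.4261 min

45.4261 minutes


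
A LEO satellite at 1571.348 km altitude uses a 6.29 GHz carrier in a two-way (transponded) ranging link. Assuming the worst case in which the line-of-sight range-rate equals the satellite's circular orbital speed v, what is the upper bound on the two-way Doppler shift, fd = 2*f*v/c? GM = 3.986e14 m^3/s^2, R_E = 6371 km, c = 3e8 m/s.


r = 7.942348e+06 m
v = sqrt(mu/r) = 7084.2551 m/s (worst-case radial velocity)
f = 6.29 GHz = 6.29e+09 Hz
fd = 2*f*v/c = 2*6.29e+09*7084.2551/3.0e+08
fd = 297066.4303 Hz

297066.4303 Hz
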